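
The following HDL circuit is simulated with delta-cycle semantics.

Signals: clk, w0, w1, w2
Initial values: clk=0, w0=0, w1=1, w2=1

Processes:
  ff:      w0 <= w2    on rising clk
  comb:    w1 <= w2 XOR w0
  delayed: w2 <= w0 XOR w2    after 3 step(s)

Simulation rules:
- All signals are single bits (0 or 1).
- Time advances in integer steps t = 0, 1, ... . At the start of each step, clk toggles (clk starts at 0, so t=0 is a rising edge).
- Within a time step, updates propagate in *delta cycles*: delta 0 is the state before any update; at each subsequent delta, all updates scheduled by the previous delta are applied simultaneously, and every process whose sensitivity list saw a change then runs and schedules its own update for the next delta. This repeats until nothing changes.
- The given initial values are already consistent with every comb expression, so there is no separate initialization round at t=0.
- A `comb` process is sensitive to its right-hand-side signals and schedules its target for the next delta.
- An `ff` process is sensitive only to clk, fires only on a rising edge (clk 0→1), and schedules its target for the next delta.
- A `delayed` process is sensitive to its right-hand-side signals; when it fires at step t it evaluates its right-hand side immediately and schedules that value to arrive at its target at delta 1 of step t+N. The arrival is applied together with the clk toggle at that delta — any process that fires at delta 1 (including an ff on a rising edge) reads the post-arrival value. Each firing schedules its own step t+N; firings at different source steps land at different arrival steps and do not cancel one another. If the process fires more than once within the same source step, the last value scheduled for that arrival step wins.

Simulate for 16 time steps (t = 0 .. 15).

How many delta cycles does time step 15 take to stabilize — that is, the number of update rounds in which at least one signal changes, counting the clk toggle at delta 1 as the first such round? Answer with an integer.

t0.Δ0 w1=1 clk=0 w2=1 w0=0
t0.Δ1 w1=1 clk=1 w2=1 w0=0
t0.Δ2 w1=1 clk=1 w2=1 w0=1
t0.Δ3 w1=0 clk=1 w2=1 w0=1
t1.Δ0 w1=0 clk=1 w2=1 w0=1
t1.Δ1 w1=0 clk=0 w2=1 w0=1
t2.Δ0 w1=0 clk=0 w2=1 w0=1
t2.Δ1 w1=0 clk=1 w2=1 w0=1
t3.Δ0 w1=0 clk=1 w2=1 w0=1
t3.Δ1 w1=0 clk=0 w2=0 w0=1
t3.Δ2 w1=1 clk=0 w2=0 w0=1
t4.Δ0 w1=1 clk=0 w2=0 w0=1
t4.Δ1 w1=1 clk=1 w2=0 w0=1
t4.Δ2 w1=1 clk=1 w2=0 w0=0
t4.Δ3 w1=0 clk=1 w2=0 w0=0
t5.Δ0 w1=0 clk=1 w2=0 w0=0
t5.Δ1 w1=0 clk=0 w2=0 w0=0
t6.Δ0 w1=0 clk=0 w2=0 w0=0
t6.Δ1 w1=0 clk=1 w2=1 w0=0
t6.Δ2 w1=1 clk=1 w2=1 w0=1
t6.Δ3 w1=0 clk=1 w2=1 w0=1
t7.Δ0 w1=0 clk=1 w2=1 w0=1
t7.Δ1 w1=0 clk=0 w2=0 w0=1
t7.Δ2 w1=1 clk=0 w2=0 w0=1
t8.Δ0 w1=1 clk=0 w2=0 w0=1
t8.Δ1 w1=1 clk=1 w2=0 w0=1
t8.Δ2 w1=1 clk=1 w2=0 w0=0
t8.Δ3 w1=0 clk=1 w2=0 w0=0
t9.Δ0 w1=0 clk=1 w2=0 w0=0
t9.Δ1 w1=0 clk=0 w2=0 w0=0
t10.Δ0 w1=0 clk=0 w2=0 w0=0
t10.Δ1 w1=0 clk=1 w2=1 w0=0
t10.Δ2 w1=1 clk=1 w2=1 w0=1
t10.Δ3 w1=0 clk=1 w2=1 w0=1
t11.Δ0 w1=0 clk=1 w2=1 w0=1
t11.Δ1 w1=0 clk=0 w2=0 w0=1
t11.Δ2 w1=1 clk=0 w2=0 w0=1
t12.Δ0 w1=1 clk=0 w2=0 w0=1
t12.Δ1 w1=1 clk=1 w2=0 w0=1
t12.Δ2 w1=1 clk=1 w2=0 w0=0
t12.Δ3 w1=0 clk=1 w2=0 w0=0
t13.Δ0 w1=0 clk=1 w2=0 w0=0
t13.Δ1 w1=0 clk=0 w2=0 w0=0
t14.Δ0 w1=0 clk=0 w2=0 w0=0
t14.Δ1 w1=0 clk=1 w2=1 w0=0
t14.Δ2 w1=1 clk=1 w2=1 w0=1
t14.Δ3 w1=0 clk=1 w2=1 w0=1
t15.Δ0 w1=0 clk=1 w2=1 w0=1
t15.Δ1 w1=0 clk=0 w2=0 w0=1
t15.Δ2 w1=1 clk=0 w2=0 w0=1

2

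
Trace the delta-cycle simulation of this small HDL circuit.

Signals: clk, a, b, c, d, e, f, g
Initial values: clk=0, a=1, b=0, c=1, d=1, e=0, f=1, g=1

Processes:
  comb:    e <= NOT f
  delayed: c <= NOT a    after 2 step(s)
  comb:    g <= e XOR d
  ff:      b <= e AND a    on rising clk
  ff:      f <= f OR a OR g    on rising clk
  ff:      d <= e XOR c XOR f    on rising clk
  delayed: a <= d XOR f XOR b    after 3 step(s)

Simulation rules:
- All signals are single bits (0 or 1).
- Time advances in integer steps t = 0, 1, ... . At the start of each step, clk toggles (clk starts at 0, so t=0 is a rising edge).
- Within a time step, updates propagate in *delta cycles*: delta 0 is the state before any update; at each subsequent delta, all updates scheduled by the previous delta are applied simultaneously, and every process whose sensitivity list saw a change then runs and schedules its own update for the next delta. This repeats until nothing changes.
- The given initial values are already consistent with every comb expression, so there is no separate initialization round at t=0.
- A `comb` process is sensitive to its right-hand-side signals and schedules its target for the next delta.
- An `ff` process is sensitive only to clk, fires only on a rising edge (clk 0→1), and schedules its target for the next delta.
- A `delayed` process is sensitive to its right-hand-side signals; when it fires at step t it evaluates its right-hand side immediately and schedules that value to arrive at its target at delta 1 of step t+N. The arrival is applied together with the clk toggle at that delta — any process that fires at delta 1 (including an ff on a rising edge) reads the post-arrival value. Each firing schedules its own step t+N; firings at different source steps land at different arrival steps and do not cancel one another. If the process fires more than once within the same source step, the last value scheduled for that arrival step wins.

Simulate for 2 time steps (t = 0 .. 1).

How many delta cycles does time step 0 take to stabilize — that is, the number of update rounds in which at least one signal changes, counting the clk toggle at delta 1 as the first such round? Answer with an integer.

[bits: clk,c,f,b,g,d,a,e]
t=0: Δ0=01101110 Δ1=11101110 Δ2=11101010 Δ3=11100010 | 3Δ
t=1: Δ0=11100010 Δ1=01100010 | 1Δ

3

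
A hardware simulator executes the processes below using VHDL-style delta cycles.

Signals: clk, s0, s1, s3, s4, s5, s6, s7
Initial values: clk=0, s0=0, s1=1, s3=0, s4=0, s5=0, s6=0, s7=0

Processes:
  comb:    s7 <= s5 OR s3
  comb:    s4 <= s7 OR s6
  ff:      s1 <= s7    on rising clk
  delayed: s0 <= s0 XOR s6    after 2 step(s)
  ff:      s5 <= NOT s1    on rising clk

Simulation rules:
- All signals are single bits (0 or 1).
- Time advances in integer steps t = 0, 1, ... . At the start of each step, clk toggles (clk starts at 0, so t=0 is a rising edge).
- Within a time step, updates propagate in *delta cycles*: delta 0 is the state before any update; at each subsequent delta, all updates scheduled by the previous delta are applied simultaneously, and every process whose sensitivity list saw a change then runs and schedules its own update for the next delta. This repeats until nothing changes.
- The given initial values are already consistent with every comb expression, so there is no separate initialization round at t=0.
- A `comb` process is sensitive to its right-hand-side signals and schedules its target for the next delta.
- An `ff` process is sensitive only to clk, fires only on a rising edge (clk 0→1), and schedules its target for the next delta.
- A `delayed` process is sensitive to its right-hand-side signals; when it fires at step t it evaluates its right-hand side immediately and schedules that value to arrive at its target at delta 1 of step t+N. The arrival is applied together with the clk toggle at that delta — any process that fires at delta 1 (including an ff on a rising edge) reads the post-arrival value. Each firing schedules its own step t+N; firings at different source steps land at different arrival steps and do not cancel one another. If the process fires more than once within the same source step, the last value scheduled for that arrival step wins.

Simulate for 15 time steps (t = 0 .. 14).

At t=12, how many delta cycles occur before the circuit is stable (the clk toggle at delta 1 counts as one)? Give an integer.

2

t0.Δ0 s7=0 s5=0 s4=0 s6=0 clk=0 s0=0 s3=0 s1=1
t0.Δ1 s7=0 s5=0 s4=0 s6=0 clk=1 s0=0 s3=0 s1=1
t0.Δ2 s7=0 s5=0 s4=0 s6=0 clk=1 s0=0 s3=0 s1=0
t1.Δ0 s7=0 s5=0 s4=0 s6=0 clk=1 s0=0 s3=0 s1=0
t1.Δ1 s7=0 s5=0 s4=0 s6=0 clk=0 s0=0 s3=0 s1=0
t2.Δ0 s7=0 s5=0 s4=0 s6=0 clk=0 s0=0 s3=0 s1=0
t2.Δ1 s7=0 s5=0 s4=0 s6=0 clk=1 s0=0 s3=0 s1=0
t2.Δ2 s7=0 s5=1 s4=0 s6=0 clk=1 s0=0 s3=0 s1=0
t2.Δ3 s7=1 s5=1 s4=0 s6=0 clk=1 s0=0 s3=0 s1=0
t2.Δ4 s7=1 s5=1 s4=1 s6=0 clk=1 s0=0 s3=0 s1=0
t3.Δ0 s7=1 s5=1 s4=1 s6=0 clk=1 s0=0 s3=0 s1=0
t3.Δ1 s7=1 s5=1 s4=1 s6=0 clk=0 s0=0 s3=0 s1=0
t4.Δ0 s7=1 s5=1 s4=1 s6=0 clk=0 s0=0 s3=0 s1=0
t4.Δ1 s7=1 s5=1 s4=1 s6=0 clk=1 s0=0 s3=0 s1=0
t4.Δ2 s7=1 s5=1 s4=1 s6=0 clk=1 s0=0 s3=0 s1=1
t5.Δ0 s7=1 s5=1 s4=1 s6=0 clk=1 s0=0 s3=0 s1=1
t5.Δ1 s7=1 s5=1 s4=1 s6=0 clk=0 s0=0 s3=0 s1=1
t6.Δ0 s7=1 s5=1 s4=1 s6=0 clk=0 s0=0 s3=0 s1=1
t6.Δ1 s7=1 s5=1 s4=1 s6=0 clk=1 s0=0 s3=0 s1=1
t6.Δ2 s7=1 s5=0 s4=1 s6=0 clk=1 s0=0 s3=0 s1=1
t6.Δ3 s7=0 s5=0 s4=1 s6=0 clk=1 s0=0 s3=0 s1=1
t6.Δ4 s7=0 s5=0 s4=0 s6=0 clk=1 s0=0 s3=0 s1=1
t7.Δ0 s7=0 s5=0 s4=0 s6=0 clk=1 s0=0 s3=0 s1=1
t7.Δ1 s7=0 s5=0 s4=0 s6=0 clk=0 s0=0 s3=0 s1=1
t8.Δ0 s7=0 s5=0 s4=0 s6=0 clk=0 s0=0 s3=0 s1=1
t8.Δ1 s7=0 s5=0 s4=0 s6=0 clk=1 s0=0 s3=0 s1=1
t8.Δ2 s7=0 s5=0 s4=0 s6=0 clk=1 s0=0 s3=0 s1=0
t9.Δ0 s7=0 s5=0 s4=0 s6=0 clk=1 s0=0 s3=0 s1=0
t9.Δ1 s7=0 s5=0 s4=0 s6=0 clk=0 s0=0 s3=0 s1=0
t10.Δ0 s7=0 s5=0 s4=0 s6=0 clk=0 s0=0 s3=0 s1=0
t10.Δ1 s7=0 s5=0 s4=0 s6=0 clk=1 s0=0 s3=0 s1=0
t10.Δ2 s7=0 s5=1 s4=0 s6=0 clk=1 s0=0 s3=0 s1=0
t10.Δ3 s7=1 s5=1 s4=0 s6=0 clk=1 s0=0 s3=0 s1=0
t10.Δ4 s7=1 s5=1 s4=1 s6=0 clk=1 s0=0 s3=0 s1=0
t11.Δ0 s7=1 s5=1 s4=1 s6=0 clk=1 s0=0 s3=0 s1=0
t11.Δ1 s7=1 s5=1 s4=1 s6=0 clk=0 s0=0 s3=0 s1=0
t12.Δ0 s7=1 s5=1 s4=1 s6=0 clk=0 s0=0 s3=0 s1=0
t12.Δ1 s7=1 s5=1 s4=1 s6=0 clk=1 s0=0 s3=0 s1=0
t12.Δ2 s7=1 s5=1 s4=1 s6=0 clk=1 s0=0 s3=0 s1=1
t13.Δ0 s7=1 s5=1 s4=1 s6=0 clk=1 s0=0 s3=0 s1=1
t13.Δ1 s7=1 s5=1 s4=1 s6=0 clk=0 s0=0 s3=0 s1=1
t14.Δ0 s7=1 s5=1 s4=1 s6=0 clk=0 s0=0 s3=0 s1=1
t14.Δ1 s7=1 s5=1 s4=1 s6=0 clk=1 s0=0 s3=0 s1=1
t14.Δ2 s7=1 s5=0 s4=1 s6=0 clk=1 s0=0 s3=0 s1=1
t14.Δ3 s7=0 s5=0 s4=1 s6=0 clk=1 s0=0 s3=0 s1=1
t14.Δ4 s7=0 s5=0 s4=0 s6=0 clk=1 s0=0 s3=0 s1=1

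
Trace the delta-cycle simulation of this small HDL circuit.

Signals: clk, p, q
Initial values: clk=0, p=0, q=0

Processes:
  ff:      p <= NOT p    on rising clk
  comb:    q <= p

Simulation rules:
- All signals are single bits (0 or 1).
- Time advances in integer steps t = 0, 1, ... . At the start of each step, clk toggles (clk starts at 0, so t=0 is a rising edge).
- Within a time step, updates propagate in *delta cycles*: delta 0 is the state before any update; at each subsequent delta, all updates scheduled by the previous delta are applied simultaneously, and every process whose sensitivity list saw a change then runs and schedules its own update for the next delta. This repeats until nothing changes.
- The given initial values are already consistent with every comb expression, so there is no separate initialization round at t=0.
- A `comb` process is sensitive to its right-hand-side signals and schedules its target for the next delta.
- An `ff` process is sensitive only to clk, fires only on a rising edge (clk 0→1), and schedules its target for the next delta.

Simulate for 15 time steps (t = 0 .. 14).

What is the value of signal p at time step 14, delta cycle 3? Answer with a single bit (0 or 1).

0

t=0 Δ0: clk=0 q=0 p=0
  Δ1: clk:0→1
  Δ2: p:0→1
  Δ3: q:0→1
  (3Δ to stable)
t=1 Δ0: clk=1 q=1 p=1
  Δ1: clk:1→0
  (1Δ to stable)
t=2 Δ0: clk=0 q=1 p=1
  Δ1: clk:0→1
  Δ2: p:1→0
  Δ3: q:1→0
  (3Δ to stable)
t=3 Δ0: clk=1 q=0 p=0
  Δ1: clk:1→0
  (1Δ to stable)
t=4 Δ0: clk=0 q=0 p=0
  Δ1: clk:0→1
  Δ2: p:0→1
  Δ3: q:0→1
  (3Δ to stable)
t=5 Δ0: clk=1 q=1 p=1
  Δ1: clk:1→0
  (1Δ to stable)
t=6 Δ0: clk=0 q=1 p=1
  Δ1: clk:0→1
  Δ2: p:1→0
  Δ3: q:1→0
  (3Δ to stable)
t=7 Δ0: clk=1 q=0 p=0
  Δ1: clk:1→0
  (1Δ to stable)
t=8 Δ0: clk=0 q=0 p=0
  Δ1: clk:0→1
  Δ2: p:0→1
  Δ3: q:0→1
  (3Δ to stable)
t=9 Δ0: clk=1 q=1 p=1
  Δ1: clk:1→0
  (1Δ to stable)
t=10 Δ0: clk=0 q=1 p=1
  Δ1: clk:0→1
  Δ2: p:1→0
  Δ3: q:1→0
  (3Δ to stable)
t=11 Δ0: clk=1 q=0 p=0
  Δ1: clk:1→0
  (1Δ to stable)
t=12 Δ0: clk=0 q=0 p=0
  Δ1: clk:0→1
  Δ2: p:0→1
  Δ3: q:0→1
  (3Δ to stable)
t=13 Δ0: clk=1 q=1 p=1
  Δ1: clk:1→0
  (1Δ to stable)
t=14 Δ0: clk=0 q=1 p=1
  Δ1: clk:0→1
  Δ2: p:1→0
  Δ3: q:1→0
  (3Δ to stable)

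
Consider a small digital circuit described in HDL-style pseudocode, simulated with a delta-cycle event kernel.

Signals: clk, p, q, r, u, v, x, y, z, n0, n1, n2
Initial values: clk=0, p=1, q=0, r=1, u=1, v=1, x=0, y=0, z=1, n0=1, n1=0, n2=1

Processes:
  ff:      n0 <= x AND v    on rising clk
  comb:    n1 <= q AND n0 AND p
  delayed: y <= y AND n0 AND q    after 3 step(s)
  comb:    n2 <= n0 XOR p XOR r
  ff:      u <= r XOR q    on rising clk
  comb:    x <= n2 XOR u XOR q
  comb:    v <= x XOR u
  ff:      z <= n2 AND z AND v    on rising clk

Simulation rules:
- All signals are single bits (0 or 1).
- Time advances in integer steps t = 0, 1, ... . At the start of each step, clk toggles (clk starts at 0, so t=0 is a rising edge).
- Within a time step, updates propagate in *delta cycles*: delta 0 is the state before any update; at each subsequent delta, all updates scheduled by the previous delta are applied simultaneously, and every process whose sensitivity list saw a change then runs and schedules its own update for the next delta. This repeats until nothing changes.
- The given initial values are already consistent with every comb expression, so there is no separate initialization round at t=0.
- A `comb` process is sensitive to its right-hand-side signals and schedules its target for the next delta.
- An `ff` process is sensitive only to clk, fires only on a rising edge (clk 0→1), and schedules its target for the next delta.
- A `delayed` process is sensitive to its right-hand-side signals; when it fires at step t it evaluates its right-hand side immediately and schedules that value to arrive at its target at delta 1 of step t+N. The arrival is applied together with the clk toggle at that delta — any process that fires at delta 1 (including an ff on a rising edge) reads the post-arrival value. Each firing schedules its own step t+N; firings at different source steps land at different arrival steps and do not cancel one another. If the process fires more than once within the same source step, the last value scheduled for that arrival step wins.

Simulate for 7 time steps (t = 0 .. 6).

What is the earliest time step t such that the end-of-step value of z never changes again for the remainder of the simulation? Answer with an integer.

t=0 Δ0: q=0 v=1 r=1 x=0 y=0 z=1 n2=1 clk=0 n0=1 n1=0 u=1 p=1
  Δ1: clk:0→1
  Δ2: n0:1→0
  Δ3: n2:1→0
  Δ4: x:0→1
  Δ5: v:1→0
  (5Δ to stable)
t=1 Δ0: q=0 v=0 r=1 x=1 y=0 z=1 n2=0 clk=1 n0=0 n1=0 u=1 p=1
  Δ1: clk:1→0
  (1Δ to stable)
t=2 Δ0: q=0 v=0 r=1 x=1 y=0 z=1 n2=0 clk=0 n0=0 n1=0 u=1 p=1
  Δ1: clk:0→1
  Δ2: z:1→0
  (2Δ to stable)
t=3 Δ0: q=0 v=0 r=1 x=1 y=0 z=0 n2=0 clk=1 n0=0 n1=0 u=1 p=1
  Δ1: clk:1→0
  (1Δ to stable)
t=4 Δ0: q=0 v=0 r=1 x=1 y=0 z=0 n2=0 clk=0 n0=0 n1=0 u=1 p=1
  Δ1: clk:0→1
  (1Δ to stable)
t=5 Δ0: q=0 v=0 r=1 x=1 y=0 z=0 n2=0 clk=1 n0=0 n1=0 u=1 p=1
  Δ1: clk:1→0
  (1Δ to stable)
t=6 Δ0: q=0 v=0 r=1 x=1 y=0 z=0 n2=0 clk=0 n0=0 n1=0 u=1 p=1
  Δ1: clk:0→1
  (1Δ to stable)

2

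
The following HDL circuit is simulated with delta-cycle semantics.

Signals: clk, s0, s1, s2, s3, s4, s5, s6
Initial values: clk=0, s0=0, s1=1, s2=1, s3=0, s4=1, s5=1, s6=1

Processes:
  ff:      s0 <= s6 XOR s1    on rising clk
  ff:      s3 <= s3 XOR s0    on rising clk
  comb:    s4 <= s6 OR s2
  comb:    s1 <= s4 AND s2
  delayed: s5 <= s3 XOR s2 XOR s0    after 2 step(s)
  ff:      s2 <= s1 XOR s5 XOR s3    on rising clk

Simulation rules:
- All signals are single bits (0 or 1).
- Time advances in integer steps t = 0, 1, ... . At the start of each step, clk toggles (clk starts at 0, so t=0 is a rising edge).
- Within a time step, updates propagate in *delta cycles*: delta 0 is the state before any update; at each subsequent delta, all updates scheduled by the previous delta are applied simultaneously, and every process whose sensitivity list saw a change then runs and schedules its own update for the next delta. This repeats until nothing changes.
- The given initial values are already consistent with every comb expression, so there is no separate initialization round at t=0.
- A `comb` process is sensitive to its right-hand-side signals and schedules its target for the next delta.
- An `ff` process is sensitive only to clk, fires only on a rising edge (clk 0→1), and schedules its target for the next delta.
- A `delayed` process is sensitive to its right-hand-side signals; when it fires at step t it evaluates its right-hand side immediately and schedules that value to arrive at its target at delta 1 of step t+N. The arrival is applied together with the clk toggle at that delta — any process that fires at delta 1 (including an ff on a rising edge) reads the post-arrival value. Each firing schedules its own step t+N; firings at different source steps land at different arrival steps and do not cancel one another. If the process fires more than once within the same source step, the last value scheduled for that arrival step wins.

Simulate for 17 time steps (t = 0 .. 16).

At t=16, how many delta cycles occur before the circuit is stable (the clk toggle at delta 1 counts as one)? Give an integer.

3

t=0 Δ0: s1=1 clk=0 s6=1 s2=1 s3=0 s4=1 s5=1 s0=0
  Δ1: clk:0→1
  Δ2: s2:1→0
  Δ3: s1:1→0
  (3Δ to stable)
t=1 Δ0: s1=0 clk=1 s6=1 s2=0 s3=0 s4=1 s5=1 s0=0
  Δ1: clk:1→0
  (1Δ to stable)
t=2 Δ0: s1=0 clk=0 s6=1 s2=0 s3=0 s4=1 s5=1 s0=0
  Δ1: clk:0→1, s5:1→0
  Δ2: s0:0→1
  (2Δ to stable)
t=3 Δ0: s1=0 clk=1 s6=1 s2=0 s3=0 s4=1 s5=0 s0=1
  Δ1: clk:1→0
  (1Δ to stable)
t=4 Δ0: s1=0 clk=0 s6=1 s2=0 s3=0 s4=1 s5=0 s0=1
  Δ1: clk:0→1, s5:0→1
  Δ2: s2:0→1, s3:0→1
  Δ3: s1:0→1
  (3Δ to stable)
t=5 Δ0: s1=1 clk=1 s6=1 s2=1 s3=1 s4=1 s5=1 s0=1
  Δ1: clk:1→0
  (1Δ to stable)
t=6 Δ0: s1=1 clk=0 s6=1 s2=1 s3=1 s4=1 s5=1 s0=1
  Δ1: clk:0→1
  Δ2: s3:1→0, s0:1→0
  (2Δ to stable)
t=7 Δ0: s1=1 clk=1 s6=1 s2=1 s3=0 s4=1 s5=1 s0=0
  Δ1: clk:1→0
  (1Δ to stable)
t=8 Δ0: s1=1 clk=0 s6=1 s2=1 s3=0 s4=1 s5=1 s0=0
  Δ1: clk:0→1
  Δ2: s2:1→0
  Δ3: s1:1→0
  (3Δ to stable)
t=9 Δ0: s1=0 clk=1 s6=1 s2=0 s3=0 s4=1 s5=1 s0=0
  Δ1: clk:1→0
  (1Δ to stable)
t=10 Δ0: s1=0 clk=0 s6=1 s2=0 s3=0 s4=1 s5=1 s0=0
  Δ1: clk:0→1, s5:1→0
  Δ2: s0:0→1
  (2Δ to stable)
t=11 Δ0: s1=0 clk=1 s6=1 s2=0 s3=0 s4=1 s5=0 s0=1
  Δ1: clk:1→0
  (1Δ to stable)
t=12 Δ0: s1=0 clk=0 s6=1 s2=0 s3=0 s4=1 s5=0 s0=1
  Δ1: clk:0→1, s5:0→1
  Δ2: s2:0→1, s3:0→1
  Δ3: s1:0→1
  (3Δ to stable)
t=13 Δ0: s1=1 clk=1 s6=1 s2=1 s3=1 s4=1 s5=1 s0=1
  Δ1: clk:1→0
  (1Δ to stable)
t=14 Δ0: s1=1 clk=0 s6=1 s2=1 s3=1 s4=1 s5=1 s0=1
  Δ1: clk:0→1
  Δ2: s3:1→0, s0:1→0
  (2Δ to stable)
t=15 Δ0: s1=1 clk=1 s6=1 s2=1 s3=0 s4=1 s5=1 s0=0
  Δ1: clk:1→0
  (1Δ to stable)
t=16 Δ0: s1=1 clk=0 s6=1 s2=1 s3=0 s4=1 s5=1 s0=0
  Δ1: clk:0→1
  Δ2: s2:1→0
  Δ3: s1:1→0
  (3Δ to stable)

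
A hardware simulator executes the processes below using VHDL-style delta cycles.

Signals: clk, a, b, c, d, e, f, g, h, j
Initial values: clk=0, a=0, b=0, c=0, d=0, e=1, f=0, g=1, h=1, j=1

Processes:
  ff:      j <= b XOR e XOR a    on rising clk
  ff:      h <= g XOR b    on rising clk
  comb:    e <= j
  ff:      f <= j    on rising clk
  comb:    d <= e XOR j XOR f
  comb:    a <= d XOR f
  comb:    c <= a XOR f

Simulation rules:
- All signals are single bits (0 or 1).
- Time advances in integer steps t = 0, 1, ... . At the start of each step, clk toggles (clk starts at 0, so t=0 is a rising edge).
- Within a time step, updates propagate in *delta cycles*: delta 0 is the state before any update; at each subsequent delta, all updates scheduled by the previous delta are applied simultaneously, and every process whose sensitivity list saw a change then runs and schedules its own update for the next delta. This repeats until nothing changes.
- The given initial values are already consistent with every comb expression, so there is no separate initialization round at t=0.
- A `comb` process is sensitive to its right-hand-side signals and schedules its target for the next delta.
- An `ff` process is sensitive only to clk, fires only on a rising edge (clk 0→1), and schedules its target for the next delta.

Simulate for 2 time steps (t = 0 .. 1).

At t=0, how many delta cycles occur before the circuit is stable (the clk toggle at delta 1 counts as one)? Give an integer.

[bits: b,c,clk,j,f,e,a,h,g,d]
t=0: Δ0=0001010110 Δ1=0011010110 Δ2=0011110110 Δ3=0111111111 Δ4=0011110111 Δ5=0111110111 | 5Δ
t=1: Δ0=0111110111 Δ1=0101110111 | 1Δ

5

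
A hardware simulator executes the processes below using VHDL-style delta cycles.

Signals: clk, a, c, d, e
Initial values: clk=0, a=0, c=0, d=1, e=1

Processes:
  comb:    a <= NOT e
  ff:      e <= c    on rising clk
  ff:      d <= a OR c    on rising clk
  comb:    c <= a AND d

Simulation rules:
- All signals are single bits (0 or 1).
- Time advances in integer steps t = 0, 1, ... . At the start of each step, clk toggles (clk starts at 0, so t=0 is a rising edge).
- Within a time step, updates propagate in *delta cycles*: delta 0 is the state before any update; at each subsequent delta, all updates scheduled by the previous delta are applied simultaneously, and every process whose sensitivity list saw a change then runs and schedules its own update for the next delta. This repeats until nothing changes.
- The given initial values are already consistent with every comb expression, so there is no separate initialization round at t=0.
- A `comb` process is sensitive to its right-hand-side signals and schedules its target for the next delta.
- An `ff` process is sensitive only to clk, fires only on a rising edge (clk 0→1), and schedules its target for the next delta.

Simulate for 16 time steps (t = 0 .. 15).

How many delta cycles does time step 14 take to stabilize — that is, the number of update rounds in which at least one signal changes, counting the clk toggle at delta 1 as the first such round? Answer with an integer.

3

[bits: c,a,e,clk,d]
t=0: Δ0=00101 Δ1=00111 Δ2=00010 Δ3=01010 | 3Δ
t=1: Δ0=01010 Δ1=01000 | 1Δ
t=2: Δ0=01000 Δ1=01010 Δ2=01011 Δ3=11011 | 3Δ
t=3: Δ0=11011 Δ1=11001 | 1Δ
t=4: Δ0=11001 Δ1=11011 Δ2=11111 Δ3=10111 Δ4=00111 | 4Δ
t=5: Δ0=00111 Δ1=00101 | 1Δ
t=6: Δ0=00101 Δ1=00111 Δ2=00010 Δ3=01010 | 3Δ
t=7: Δ0=01010 Δ1=01000 | 1Δ
t=8: Δ0=01000 Δ1=01010 Δ2=01011 Δ3=11011 | 3Δ
t=9: Δ0=11011 Δ1=11001 | 1Δ
t=10: Δ0=11001 Δ1=11011 Δ2=11111 Δ3=10111 Δ4=00111 | 4Δ
t=11: Δ0=00111 Δ1=00101 | 1Δ
t=12: Δ0=00101 Δ1=00111 Δ2=00010 Δ3=01010 | 3Δ
t=13: Δ0=01010 Δ1=01000 | 1Δ
t=14: Δ0=01000 Δ1=01010 Δ2=01011 Δ3=11011 | 3Δ
t=15: Δ0=11011 Δ1=11001 | 1Δ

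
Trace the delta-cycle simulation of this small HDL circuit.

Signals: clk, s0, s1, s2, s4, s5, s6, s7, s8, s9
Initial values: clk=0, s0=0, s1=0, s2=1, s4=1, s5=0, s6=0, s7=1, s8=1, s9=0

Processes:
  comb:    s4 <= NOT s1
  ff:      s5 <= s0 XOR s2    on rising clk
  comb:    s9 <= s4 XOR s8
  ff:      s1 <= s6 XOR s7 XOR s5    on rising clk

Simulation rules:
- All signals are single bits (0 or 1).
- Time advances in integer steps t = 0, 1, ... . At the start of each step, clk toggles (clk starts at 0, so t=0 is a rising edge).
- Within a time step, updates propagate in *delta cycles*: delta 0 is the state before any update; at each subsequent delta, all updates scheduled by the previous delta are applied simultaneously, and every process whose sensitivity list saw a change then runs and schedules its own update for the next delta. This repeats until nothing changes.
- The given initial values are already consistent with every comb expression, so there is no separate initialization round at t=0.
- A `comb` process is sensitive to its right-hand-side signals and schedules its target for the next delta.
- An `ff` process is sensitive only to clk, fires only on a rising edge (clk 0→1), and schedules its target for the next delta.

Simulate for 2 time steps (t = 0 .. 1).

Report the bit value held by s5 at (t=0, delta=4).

[bits: s5,s4,s9,s7,s0,s2,s1,s6,clk,s8]
t=0: Δ0=0101010001 Δ1=0101010011 Δ2=1101011011 Δ3=1001011011 Δ4=1011011011 | 4Δ
t=1: Δ0=1011011011 Δ1=1011011001 | 1Δ

1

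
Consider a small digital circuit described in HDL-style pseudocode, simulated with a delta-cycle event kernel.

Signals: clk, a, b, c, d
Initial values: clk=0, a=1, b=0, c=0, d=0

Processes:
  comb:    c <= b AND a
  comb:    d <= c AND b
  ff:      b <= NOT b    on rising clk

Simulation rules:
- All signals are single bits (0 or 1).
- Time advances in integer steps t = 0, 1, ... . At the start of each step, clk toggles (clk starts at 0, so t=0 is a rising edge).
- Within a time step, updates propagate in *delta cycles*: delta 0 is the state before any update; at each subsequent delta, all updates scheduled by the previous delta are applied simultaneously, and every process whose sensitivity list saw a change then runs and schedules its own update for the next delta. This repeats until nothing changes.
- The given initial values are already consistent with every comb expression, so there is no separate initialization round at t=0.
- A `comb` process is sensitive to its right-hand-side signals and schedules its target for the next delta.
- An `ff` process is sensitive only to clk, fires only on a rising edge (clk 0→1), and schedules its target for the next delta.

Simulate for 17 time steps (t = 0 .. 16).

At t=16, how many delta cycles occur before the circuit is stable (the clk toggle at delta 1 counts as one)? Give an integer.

t0.Δ0 c=0 d=0 clk=0 b=0 a=1
t0.Δ1 c=0 d=0 clk=1 b=0 a=1
t0.Δ2 c=0 d=0 clk=1 b=1 a=1
t0.Δ3 c=1 d=0 clk=1 b=1 a=1
t0.Δ4 c=1 d=1 clk=1 b=1 a=1
t1.Δ0 c=1 d=1 clk=1 b=1 a=1
t1.Δ1 c=1 d=1 clk=0 b=1 a=1
t2.Δ0 c=1 d=1 clk=0 b=1 a=1
t2.Δ1 c=1 d=1 clk=1 b=1 a=1
t2.Δ2 c=1 d=1 clk=1 b=0 a=1
t2.Δ3 c=0 d=0 clk=1 b=0 a=1
t3.Δ0 c=0 d=0 clk=1 b=0 a=1
t3.Δ1 c=0 d=0 clk=0 b=0 a=1
t4.Δ0 c=0 d=0 clk=0 b=0 a=1
t4.Δ1 c=0 d=0 clk=1 b=0 a=1
t4.Δ2 c=0 d=0 clk=1 b=1 a=1
t4.Δ3 c=1 d=0 clk=1 b=1 a=1
t4.Δ4 c=1 d=1 clk=1 b=1 a=1
t5.Δ0 c=1 d=1 clk=1 b=1 a=1
t5.Δ1 c=1 d=1 clk=0 b=1 a=1
t6.Δ0 c=1 d=1 clk=0 b=1 a=1
t6.Δ1 c=1 d=1 clk=1 b=1 a=1
t6.Δ2 c=1 d=1 clk=1 b=0 a=1
t6.Δ3 c=0 d=0 clk=1 b=0 a=1
t7.Δ0 c=0 d=0 clk=1 b=0 a=1
t7.Δ1 c=0 d=0 clk=0 b=0 a=1
t8.Δ0 c=0 d=0 clk=0 b=0 a=1
t8.Δ1 c=0 d=0 clk=1 b=0 a=1
t8.Δ2 c=0 d=0 clk=1 b=1 a=1
t8.Δ3 c=1 d=0 clk=1 b=1 a=1
t8.Δ4 c=1 d=1 clk=1 b=1 a=1
t9.Δ0 c=1 d=1 clk=1 b=1 a=1
t9.Δ1 c=1 d=1 clk=0 b=1 a=1
t10.Δ0 c=1 d=1 clk=0 b=1 a=1
t10.Δ1 c=1 d=1 clk=1 b=1 a=1
t10.Δ2 c=1 d=1 clk=1 b=0 a=1
t10.Δ3 c=0 d=0 clk=1 b=0 a=1
t11.Δ0 c=0 d=0 clk=1 b=0 a=1
t11.Δ1 c=0 d=0 clk=0 b=0 a=1
t12.Δ0 c=0 d=0 clk=0 b=0 a=1
t12.Δ1 c=0 d=0 clk=1 b=0 a=1
t12.Δ2 c=0 d=0 clk=1 b=1 a=1
t12.Δ3 c=1 d=0 clk=1 b=1 a=1
t12.Δ4 c=1 d=1 clk=1 b=1 a=1
t13.Δ0 c=1 d=1 clk=1 b=1 a=1
t13.Δ1 c=1 d=1 clk=0 b=1 a=1
t14.Δ0 c=1 d=1 clk=0 b=1 a=1
t14.Δ1 c=1 d=1 clk=1 b=1 a=1
t14.Δ2 c=1 d=1 clk=1 b=0 a=1
t14.Δ3 c=0 d=0 clk=1 b=0 a=1
t15.Δ0 c=0 d=0 clk=1 b=0 a=1
t15.Δ1 c=0 d=0 clk=0 b=0 a=1
t16.Δ0 c=0 d=0 clk=0 b=0 a=1
t16.Δ1 c=0 d=0 clk=1 b=0 a=1
t16.Δ2 c=0 d=0 clk=1 b=1 a=1
t16.Δ3 c=1 d=0 clk=1 b=1 a=1
t16.Δ4 c=1 d=1 clk=1 b=1 a=1

4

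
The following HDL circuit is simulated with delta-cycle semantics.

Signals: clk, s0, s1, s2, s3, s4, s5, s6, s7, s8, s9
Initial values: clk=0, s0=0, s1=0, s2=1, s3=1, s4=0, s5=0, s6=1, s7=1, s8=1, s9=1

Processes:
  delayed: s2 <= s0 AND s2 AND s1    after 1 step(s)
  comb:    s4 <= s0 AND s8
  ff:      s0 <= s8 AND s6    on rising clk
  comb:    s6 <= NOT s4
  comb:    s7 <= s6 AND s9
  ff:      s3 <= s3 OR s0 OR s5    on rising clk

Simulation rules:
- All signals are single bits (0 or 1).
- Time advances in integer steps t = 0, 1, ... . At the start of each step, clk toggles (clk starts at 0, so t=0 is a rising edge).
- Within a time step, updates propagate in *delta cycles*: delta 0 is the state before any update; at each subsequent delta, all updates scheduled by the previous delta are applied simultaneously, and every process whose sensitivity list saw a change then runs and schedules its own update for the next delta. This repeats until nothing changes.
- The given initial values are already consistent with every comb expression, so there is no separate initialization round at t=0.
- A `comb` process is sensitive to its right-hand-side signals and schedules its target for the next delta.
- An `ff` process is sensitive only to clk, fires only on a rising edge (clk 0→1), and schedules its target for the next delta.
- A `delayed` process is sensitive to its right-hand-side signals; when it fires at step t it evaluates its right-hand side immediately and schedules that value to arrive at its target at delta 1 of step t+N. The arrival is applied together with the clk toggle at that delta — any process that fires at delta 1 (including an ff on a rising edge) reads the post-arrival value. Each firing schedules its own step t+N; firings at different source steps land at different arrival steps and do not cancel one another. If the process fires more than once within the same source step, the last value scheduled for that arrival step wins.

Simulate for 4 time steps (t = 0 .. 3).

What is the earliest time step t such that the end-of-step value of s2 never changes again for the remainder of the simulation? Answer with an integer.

1

t=0 Δ0: s2=1 s4=0 s8=1 s3=1 s1=0 s0=0 clk=0 s6=1 s5=0 s9=1 s7=1
  Δ1: clk:0→1
  Δ2: s0:0→1
  Δ3: s4:0→1
  Δ4: s6:1→0
  Δ5: s7:1→0
  (5Δ to stable)
t=1 Δ0: s2=1 s4=1 s8=1 s3=1 s1=0 s0=1 clk=1 s6=0 s5=0 s9=1 s7=0
  Δ1: s2:1→0, clk:1→0
  (1Δ to stable)
t=2 Δ0: s2=0 s4=1 s8=1 s3=1 s1=0 s0=1 clk=0 s6=0 s5=0 s9=1 s7=0
  Δ1: clk:0→1
  Δ2: s0:1→0
  Δ3: s4:1→0
  Δ4: s6:0→1
  Δ5: s7:0→1
  (5Δ to stable)
t=3 Δ0: s2=0 s4=0 s8=1 s3=1 s1=0 s0=0 clk=1 s6=1 s5=0 s9=1 s7=1
  Δ1: clk:1→0
  (1Δ to stable)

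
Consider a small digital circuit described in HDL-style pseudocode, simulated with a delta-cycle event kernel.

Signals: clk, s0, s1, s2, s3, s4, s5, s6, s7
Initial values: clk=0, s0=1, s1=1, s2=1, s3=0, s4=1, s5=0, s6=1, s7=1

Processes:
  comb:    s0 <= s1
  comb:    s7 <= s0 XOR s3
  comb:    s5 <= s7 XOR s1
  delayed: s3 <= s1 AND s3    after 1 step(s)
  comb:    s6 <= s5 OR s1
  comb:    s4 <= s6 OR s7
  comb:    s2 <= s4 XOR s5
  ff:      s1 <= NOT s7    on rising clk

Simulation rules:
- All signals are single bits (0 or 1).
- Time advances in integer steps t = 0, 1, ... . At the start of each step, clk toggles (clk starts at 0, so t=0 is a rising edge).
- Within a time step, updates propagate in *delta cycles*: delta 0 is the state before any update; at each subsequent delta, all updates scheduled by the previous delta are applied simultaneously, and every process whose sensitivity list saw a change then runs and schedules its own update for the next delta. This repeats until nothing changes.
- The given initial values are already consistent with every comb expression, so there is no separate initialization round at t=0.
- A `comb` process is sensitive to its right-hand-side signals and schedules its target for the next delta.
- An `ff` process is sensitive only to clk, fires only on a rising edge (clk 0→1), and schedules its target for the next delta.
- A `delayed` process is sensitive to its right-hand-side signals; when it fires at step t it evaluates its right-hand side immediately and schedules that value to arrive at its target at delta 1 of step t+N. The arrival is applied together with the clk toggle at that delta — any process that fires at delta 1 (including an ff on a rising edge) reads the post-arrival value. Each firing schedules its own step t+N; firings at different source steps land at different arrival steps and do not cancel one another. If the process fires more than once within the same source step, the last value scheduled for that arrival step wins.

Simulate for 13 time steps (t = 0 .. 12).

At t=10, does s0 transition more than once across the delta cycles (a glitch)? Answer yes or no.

t=0 Δ0: clk=0 s0=1 s2=1 s3=0 s6=1 s1=1 s7=1 s4=1 s5=0
  Δ1: clk:0→1
  Δ2: s1:1→0
  Δ3: s0:1→0, s6:1→0, s5:0→1
  Δ4: s2:1→0, s6:0→1, s7:1→0
  Δ5: s5:1→0
  Δ6: s2:0→1, s6:1→0
  Δ7: s4:1→0
  Δ8: s2:1→0
  (8Δ to stable)
t=1 Δ0: clk=1 s0=0 s2=0 s3=0 s6=0 s1=0 s7=0 s4=0 s5=0
  Δ1: clk:1→0
  (1Δ to stable)
t=2 Δ0: clk=0 s0=0 s2=0 s3=0 s6=0 s1=0 s7=0 s4=0 s5=0
  Δ1: clk:0→1
  Δ2: s1:0→1
  Δ3: s0:0→1, s6:0→1, s5:0→1
  Δ4: s2:0→1, s7:0→1, s4:0→1
  Δ5: s2:1→0, s5:1→0
  Δ6: s2:0→1
  (6Δ to stable)
t=3 Δ0: clk=1 s0=1 s2=1 s3=0 s6=1 s1=1 s7=1 s4=1 s5=0
  Δ1: clk:1→0
  (1Δ to stable)
t=4 Δ0: clk=0 s0=1 s2=1 s3=0 s6=1 s1=1 s7=1 s4=1 s5=0
  Δ1: clk:0→1
  Δ2: s1:1→0
  Δ3: s0:1→0, s6:1→0, s5:0→1
  Δ4: s2:1→0, s6:0→1, s7:1→0
  Δ5: s5:1→0
  Δ6: s2:0→1, s6:1→0
  Δ7: s4:1→0
  Δ8: s2:1→0
  (8Δ to stable)
t=5 Δ0: clk=1 s0=0 s2=0 s3=0 s6=0 s1=0 s7=0 s4=0 s5=0
  Δ1: clk:1→0
  (1Δ to stable)
t=6 Δ0: clk=0 s0=0 s2=0 s3=0 s6=0 s1=0 s7=0 s4=0 s5=0
  Δ1: clk:0→1
  Δ2: s1:0→1
  Δ3: s0:0→1, s6:0→1, s5:0→1
  Δ4: s2:0→1, s7:0→1, s4:0→1
  Δ5: s2:1→0, s5:1→0
  Δ6: s2:0→1
  (6Δ to stable)
t=7 Δ0: clk=1 s0=1 s2=1 s3=0 s6=1 s1=1 s7=1 s4=1 s5=0
  Δ1: clk:1→0
  (1Δ to stable)
t=8 Δ0: clk=0 s0=1 s2=1 s3=0 s6=1 s1=1 s7=1 s4=1 s5=0
  Δ1: clk:0→1
  Δ2: s1:1→0
  Δ3: s0:1→0, s6:1→0, s5:0→1
  Δ4: s2:1→0, s6:0→1, s7:1→0
  Δ5: s5:1→0
  Δ6: s2:0→1, s6:1→0
  Δ7: s4:1→0
  Δ8: s2:1→0
  (8Δ to stable)
t=9 Δ0: clk=1 s0=0 s2=0 s3=0 s6=0 s1=0 s7=0 s4=0 s5=0
  Δ1: clk:1→0
  (1Δ to stable)
t=10 Δ0: clk=0 s0=0 s2=0 s3=0 s6=0 s1=0 s7=0 s4=0 s5=0
  Δ1: clk:0→1
  Δ2: s1:0→1
  Δ3: s0:0→1, s6:0→1, s5:0→1
  Δ4: s2:0→1, s7:0→1, s4:0→1
  Δ5: s2:1→0, s5:1→0
  Δ6: s2:0→1
  (6Δ to stable)
t=11 Δ0: clk=1 s0=1 s2=1 s3=0 s6=1 s1=1 s7=1 s4=1 s5=0
  Δ1: clk:1→0
  (1Δ to stable)
t=12 Δ0: clk=0 s0=1 s2=1 s3=0 s6=1 s1=1 s7=1 s4=1 s5=0
  Δ1: clk:0→1
  Δ2: s1:1→0
  Δ3: s0:1→0, s6:1→0, s5:0→1
  Δ4: s2:1→0, s6:0→1, s7:1→0
  Δ5: s5:1→0
  Δ6: s2:0→1, s6:1→0
  Δ7: s4:1→0
  Δ8: s2:1→0
  (8Δ to stable)

no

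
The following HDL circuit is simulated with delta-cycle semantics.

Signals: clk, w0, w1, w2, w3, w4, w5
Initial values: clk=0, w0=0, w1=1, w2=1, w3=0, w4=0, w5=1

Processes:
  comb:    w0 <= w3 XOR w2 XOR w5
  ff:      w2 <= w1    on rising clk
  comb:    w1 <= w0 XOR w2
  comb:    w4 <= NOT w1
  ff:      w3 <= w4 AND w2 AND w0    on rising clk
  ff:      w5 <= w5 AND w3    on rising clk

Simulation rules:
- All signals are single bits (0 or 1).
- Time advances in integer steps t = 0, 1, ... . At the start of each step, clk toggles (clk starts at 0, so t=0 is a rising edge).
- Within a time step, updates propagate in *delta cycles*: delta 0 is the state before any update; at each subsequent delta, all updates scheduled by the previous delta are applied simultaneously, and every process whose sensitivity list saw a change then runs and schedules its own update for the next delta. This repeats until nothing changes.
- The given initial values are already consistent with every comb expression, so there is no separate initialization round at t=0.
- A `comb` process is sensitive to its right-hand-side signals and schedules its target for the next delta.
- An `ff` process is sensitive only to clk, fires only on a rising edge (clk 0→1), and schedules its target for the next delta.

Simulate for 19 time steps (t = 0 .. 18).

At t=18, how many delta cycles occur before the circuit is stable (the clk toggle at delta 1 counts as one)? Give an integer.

4

t0.Δ0 w4=0 clk=0 w1=1 w3=0 w0=0 w2=1 w5=1
t0.Δ1 w4=0 clk=1 w1=1 w3=0 w0=0 w2=1 w5=1
t0.Δ2 w4=0 clk=1 w1=1 w3=0 w0=0 w2=1 w5=0
t0.Δ3 w4=0 clk=1 w1=1 w3=0 w0=1 w2=1 w5=0
t0.Δ4 w4=0 clk=1 w1=0 w3=0 w0=1 w2=1 w5=0
t0.Δ5 w4=1 clk=1 w1=0 w3=0 w0=1 w2=1 w5=0
t1.Δ0 w4=1 clk=1 w1=0 w3=0 w0=1 w2=1 w5=0
t1.Δ1 w4=1 clk=0 w1=0 w3=0 w0=1 w2=1 w5=0
t2.Δ0 w4=1 clk=0 w1=0 w3=0 w0=1 w2=1 w5=0
t2.Δ1 w4=1 clk=1 w1=0 w3=0 w0=1 w2=1 w5=0
t2.Δ2 w4=1 clk=1 w1=0 w3=1 w0=1 w2=0 w5=0
t2.Δ3 w4=1 clk=1 w1=1 w3=1 w0=1 w2=0 w5=0
t2.Δ4 w4=0 clk=1 w1=1 w3=1 w0=1 w2=0 w5=0
t3.Δ0 w4=0 clk=1 w1=1 w3=1 w0=1 w2=0 w5=0
t3.Δ1 w4=0 clk=0 w1=1 w3=1 w0=1 w2=0 w5=0
t4.Δ0 w4=0 clk=0 w1=1 w3=1 w0=1 w2=0 w5=0
t4.Δ1 w4=0 clk=1 w1=1 w3=1 w0=1 w2=0 w5=0
t4.Δ2 w4=0 clk=1 w1=1 w3=0 w0=1 w2=1 w5=0
t4.Δ3 w4=0 clk=1 w1=0 w3=0 w0=1 w2=1 w5=0
t4.Δ4 w4=1 clk=1 w1=0 w3=0 w0=1 w2=1 w5=0
t5.Δ0 w4=1 clk=1 w1=0 w3=0 w0=1 w2=1 w5=0
t5.Δ1 w4=1 clk=0 w1=0 w3=0 w0=1 w2=1 w5=0
t6.Δ0 w4=1 clk=0 w1=0 w3=0 w0=1 w2=1 w5=0
t6.Δ1 w4=1 clk=1 w1=0 w3=0 w0=1 w2=1 w5=0
t6.Δ2 w4=1 clk=1 w1=0 w3=1 w0=1 w2=0 w5=0
t6.Δ3 w4=1 clk=1 w1=1 w3=1 w0=1 w2=0 w5=0
t6.Δ4 w4=0 clk=1 w1=1 w3=1 w0=1 w2=0 w5=0
t7.Δ0 w4=0 clk=1 w1=1 w3=1 w0=1 w2=0 w5=0
t7.Δ1 w4=0 clk=0 w1=1 w3=1 w0=1 w2=0 w5=0
t8.Δ0 w4=0 clk=0 w1=1 w3=1 w0=1 w2=0 w5=0
t8.Δ1 w4=0 clk=1 w1=1 w3=1 w0=1 w2=0 w5=0
t8.Δ2 w4=0 clk=1 w1=1 w3=0 w0=1 w2=1 w5=0
t8.Δ3 w4=0 clk=1 w1=0 w3=0 w0=1 w2=1 w5=0
t8.Δ4 w4=1 clk=1 w1=0 w3=0 w0=1 w2=1 w5=0
t9.Δ0 w4=1 clk=1 w1=0 w3=0 w0=1 w2=1 w5=0
t9.Δ1 w4=1 clk=0 w1=0 w3=0 w0=1 w2=1 w5=0
t10.Δ0 w4=1 clk=0 w1=0 w3=0 w0=1 w2=1 w5=0
t10.Δ1 w4=1 clk=1 w1=0 w3=0 w0=1 w2=1 w5=0
t10.Δ2 w4=1 clk=1 w1=0 w3=1 w0=1 w2=0 w5=0
t10.Δ3 w4=1 clk=1 w1=1 w3=1 w0=1 w2=0 w5=0
t10.Δ4 w4=0 clk=1 w1=1 w3=1 w0=1 w2=0 w5=0
t11.Δ0 w4=0 clk=1 w1=1 w3=1 w0=1 w2=0 w5=0
t11.Δ1 w4=0 clk=0 w1=1 w3=1 w0=1 w2=0 w5=0
t12.Δ0 w4=0 clk=0 w1=1 w3=1 w0=1 w2=0 w5=0
t12.Δ1 w4=0 clk=1 w1=1 w3=1 w0=1 w2=0 w5=0
t12.Δ2 w4=0 clk=1 w1=1 w3=0 w0=1 w2=1 w5=0
t12.Δ3 w4=0 clk=1 w1=0 w3=0 w0=1 w2=1 w5=0
t12.Δ4 w4=1 clk=1 w1=0 w3=0 w0=1 w2=1 w5=0
t13.Δ0 w4=1 clk=1 w1=0 w3=0 w0=1 w2=1 w5=0
t13.Δ1 w4=1 clk=0 w1=0 w3=0 w0=1 w2=1 w5=0
t14.Δ0 w4=1 clk=0 w1=0 w3=0 w0=1 w2=1 w5=0
t14.Δ1 w4=1 clk=1 w1=0 w3=0 w0=1 w2=1 w5=0
t14.Δ2 w4=1 clk=1 w1=0 w3=1 w0=1 w2=0 w5=0
t14.Δ3 w4=1 clk=1 w1=1 w3=1 w0=1 w2=0 w5=0
t14.Δ4 w4=0 clk=1 w1=1 w3=1 w0=1 w2=0 w5=0
t15.Δ0 w4=0 clk=1 w1=1 w3=1 w0=1 w2=0 w5=0
t15.Δ1 w4=0 clk=0 w1=1 w3=1 w0=1 w2=0 w5=0
t16.Δ0 w4=0 clk=0 w1=1 w3=1 w0=1 w2=0 w5=0
t16.Δ1 w4=0 clk=1 w1=1 w3=1 w0=1 w2=0 w5=0
t16.Δ2 w4=0 clk=1 w1=1 w3=0 w0=1 w2=1 w5=0
t16.Δ3 w4=0 clk=1 w1=0 w3=0 w0=1 w2=1 w5=0
t16.Δ4 w4=1 clk=1 w1=0 w3=0 w0=1 w2=1 w5=0
t17.Δ0 w4=1 clk=1 w1=0 w3=0 w0=1 w2=1 w5=0
t17.Δ1 w4=1 clk=0 w1=0 w3=0 w0=1 w2=1 w5=0
t18.Δ0 w4=1 clk=0 w1=0 w3=0 w0=1 w2=1 w5=0
t18.Δ1 w4=1 clk=1 w1=0 w3=0 w0=1 w2=1 w5=0
t18.Δ2 w4=1 clk=1 w1=0 w3=1 w0=1 w2=0 w5=0
t18.Δ3 w4=1 clk=1 w1=1 w3=1 w0=1 w2=0 w5=0
t18.Δ4 w4=0 clk=1 w1=1 w3=1 w0=1 w2=0 w5=0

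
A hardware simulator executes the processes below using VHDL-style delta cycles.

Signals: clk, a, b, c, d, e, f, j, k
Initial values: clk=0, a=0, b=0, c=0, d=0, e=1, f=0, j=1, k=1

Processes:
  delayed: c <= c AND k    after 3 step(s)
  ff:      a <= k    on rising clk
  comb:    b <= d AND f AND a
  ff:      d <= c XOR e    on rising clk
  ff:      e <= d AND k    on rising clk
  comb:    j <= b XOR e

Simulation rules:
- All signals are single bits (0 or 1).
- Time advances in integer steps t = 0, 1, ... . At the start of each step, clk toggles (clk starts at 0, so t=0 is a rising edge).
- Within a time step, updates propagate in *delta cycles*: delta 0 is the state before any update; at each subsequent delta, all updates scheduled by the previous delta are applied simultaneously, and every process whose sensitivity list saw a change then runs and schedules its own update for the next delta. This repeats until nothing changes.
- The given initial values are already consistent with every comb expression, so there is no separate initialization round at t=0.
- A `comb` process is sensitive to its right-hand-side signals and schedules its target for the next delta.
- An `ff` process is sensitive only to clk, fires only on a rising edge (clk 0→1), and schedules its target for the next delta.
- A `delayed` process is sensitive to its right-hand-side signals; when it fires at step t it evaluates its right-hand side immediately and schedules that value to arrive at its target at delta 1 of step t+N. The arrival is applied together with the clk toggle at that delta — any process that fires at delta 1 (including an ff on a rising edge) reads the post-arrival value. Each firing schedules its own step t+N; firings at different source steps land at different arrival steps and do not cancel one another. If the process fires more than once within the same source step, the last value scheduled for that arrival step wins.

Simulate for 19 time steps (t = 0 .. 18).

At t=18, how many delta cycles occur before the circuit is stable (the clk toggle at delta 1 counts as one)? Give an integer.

3

[bits: k,j,d,c,f,clk,b,e,a]
t=0: Δ0=110000010 Δ1=110001010 Δ2=111001001 Δ3=101001001 | 3Δ
t=1: Δ0=101001001 Δ1=101000001 | 1Δ
t=2: Δ0=101000001 Δ1=101001001 Δ2=100001011 Δ3=110001011 | 3Δ
t=3: Δ0=110001011 Δ1=110000011 | 1Δ
t=4: Δ0=110000011 Δ1=110001011 Δ2=111001001 Δ3=101001001 | 3Δ
t=5: Δ0=101001001 Δ1=101000001 | 1Δ
t=6: Δ0=101000001 Δ1=101001001 Δ2=100001011 Δ3=110001011 | 3Δ
t=7: Δ0=110001011 Δ1=110000011 | 1Δ
t=8: Δ0=110000011 Δ1=110001011 Δ2=111001001 Δ3=101001001 | 3Δ
t=9: Δ0=101001001 Δ1=101000001 | 1Δ
t=10: Δ0=101000001 Δ1=101001001 Δ2=100001011 Δ3=110001011 | 3Δ
t=11: Δ0=110001011 Δ1=110000011 | 1Δ
t=12: Δ0=110000011 Δ1=110001011 Δ2=111001001 Δ3=101001001 | 3Δ
t=13: Δ0=101001001 Δ1=101000001 | 1Δ
t=14: Δ0=101000001 Δ1=101001001 Δ2=100001011 Δ3=110001011 | 3Δ
t=15: Δ0=110001011 Δ1=110000011 | 1Δ
t=16: Δ0=110000011 Δ1=110001011 Δ2=111001001 Δ3=101001001 | 3Δ
t=17: Δ0=101001001 Δ1=101000001 | 1Δ
t=18: Δ0=101000001 Δ1=101001001 Δ2=100001011 Δ3=110001011 | 3Δ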